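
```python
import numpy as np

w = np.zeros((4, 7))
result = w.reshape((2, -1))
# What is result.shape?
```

(2, 14)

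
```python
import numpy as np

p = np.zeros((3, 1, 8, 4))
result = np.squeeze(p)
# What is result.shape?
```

(3, 8, 4)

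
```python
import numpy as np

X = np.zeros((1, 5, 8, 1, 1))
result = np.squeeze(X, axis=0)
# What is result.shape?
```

(5, 8, 1, 1)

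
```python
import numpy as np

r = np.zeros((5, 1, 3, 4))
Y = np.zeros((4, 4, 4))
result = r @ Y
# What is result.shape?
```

(5, 4, 3, 4)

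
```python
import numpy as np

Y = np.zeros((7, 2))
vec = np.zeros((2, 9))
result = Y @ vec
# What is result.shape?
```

(7, 9)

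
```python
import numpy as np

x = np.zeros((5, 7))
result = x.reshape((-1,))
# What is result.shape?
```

(35,)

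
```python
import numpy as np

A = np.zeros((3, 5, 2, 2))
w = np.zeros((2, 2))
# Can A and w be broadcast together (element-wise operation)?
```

Yes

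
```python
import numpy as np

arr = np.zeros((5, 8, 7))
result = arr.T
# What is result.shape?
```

(7, 8, 5)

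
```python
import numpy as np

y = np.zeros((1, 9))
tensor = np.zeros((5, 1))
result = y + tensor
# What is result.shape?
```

(5, 9)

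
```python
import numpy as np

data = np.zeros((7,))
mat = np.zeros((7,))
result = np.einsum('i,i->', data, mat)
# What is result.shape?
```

()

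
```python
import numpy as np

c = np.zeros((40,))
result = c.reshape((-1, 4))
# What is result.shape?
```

(10, 4)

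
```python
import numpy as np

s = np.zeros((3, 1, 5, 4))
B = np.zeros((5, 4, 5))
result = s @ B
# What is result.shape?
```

(3, 5, 5, 5)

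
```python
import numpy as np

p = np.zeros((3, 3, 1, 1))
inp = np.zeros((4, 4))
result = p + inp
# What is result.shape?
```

(3, 3, 4, 4)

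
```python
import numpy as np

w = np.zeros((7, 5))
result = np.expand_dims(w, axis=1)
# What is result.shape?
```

(7, 1, 5)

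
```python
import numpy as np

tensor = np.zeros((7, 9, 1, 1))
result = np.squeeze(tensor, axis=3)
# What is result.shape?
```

(7, 9, 1)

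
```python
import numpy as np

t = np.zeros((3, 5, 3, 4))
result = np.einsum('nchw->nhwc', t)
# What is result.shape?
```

(3, 3, 4, 5)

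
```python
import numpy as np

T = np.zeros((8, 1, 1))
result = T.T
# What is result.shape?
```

(1, 1, 8)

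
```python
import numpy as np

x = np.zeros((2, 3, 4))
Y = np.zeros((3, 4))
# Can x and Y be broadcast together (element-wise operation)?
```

Yes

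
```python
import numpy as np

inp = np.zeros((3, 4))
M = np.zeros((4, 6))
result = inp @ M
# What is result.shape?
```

(3, 6)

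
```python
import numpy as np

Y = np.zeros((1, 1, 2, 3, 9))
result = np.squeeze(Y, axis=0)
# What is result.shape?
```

(1, 2, 3, 9)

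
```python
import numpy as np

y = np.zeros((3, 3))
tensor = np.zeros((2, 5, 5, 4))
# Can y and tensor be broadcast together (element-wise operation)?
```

No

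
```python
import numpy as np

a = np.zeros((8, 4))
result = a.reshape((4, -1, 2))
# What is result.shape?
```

(4, 4, 2)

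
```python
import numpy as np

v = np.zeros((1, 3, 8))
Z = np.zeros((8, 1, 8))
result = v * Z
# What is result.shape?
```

(8, 3, 8)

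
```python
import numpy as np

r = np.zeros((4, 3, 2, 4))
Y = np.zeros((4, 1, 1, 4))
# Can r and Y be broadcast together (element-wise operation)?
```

Yes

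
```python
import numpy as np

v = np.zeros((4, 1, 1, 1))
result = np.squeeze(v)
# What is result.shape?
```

(4,)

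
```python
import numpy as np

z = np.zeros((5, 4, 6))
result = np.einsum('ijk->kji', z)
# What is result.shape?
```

(6, 4, 5)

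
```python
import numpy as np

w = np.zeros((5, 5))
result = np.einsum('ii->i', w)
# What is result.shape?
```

(5,)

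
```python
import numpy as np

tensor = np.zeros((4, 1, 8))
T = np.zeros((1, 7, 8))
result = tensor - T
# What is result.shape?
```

(4, 7, 8)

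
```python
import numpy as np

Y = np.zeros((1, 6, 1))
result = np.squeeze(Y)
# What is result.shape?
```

(6,)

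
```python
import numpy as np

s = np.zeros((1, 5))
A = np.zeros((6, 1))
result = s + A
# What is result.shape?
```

(6, 5)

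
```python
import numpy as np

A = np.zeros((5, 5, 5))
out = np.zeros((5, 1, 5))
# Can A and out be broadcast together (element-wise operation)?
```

Yes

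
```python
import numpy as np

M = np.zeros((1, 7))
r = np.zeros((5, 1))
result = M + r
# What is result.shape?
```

(5, 7)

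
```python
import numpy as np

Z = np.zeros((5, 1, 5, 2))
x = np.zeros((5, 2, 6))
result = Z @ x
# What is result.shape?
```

(5, 5, 5, 6)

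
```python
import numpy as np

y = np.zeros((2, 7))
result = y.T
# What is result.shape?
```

(7, 2)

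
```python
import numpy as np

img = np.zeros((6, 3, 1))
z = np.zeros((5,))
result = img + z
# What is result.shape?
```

(6, 3, 5)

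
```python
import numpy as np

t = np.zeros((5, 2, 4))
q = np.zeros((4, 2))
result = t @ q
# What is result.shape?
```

(5, 2, 2)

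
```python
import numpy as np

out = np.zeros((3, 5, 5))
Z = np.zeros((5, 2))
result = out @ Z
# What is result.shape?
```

(3, 5, 2)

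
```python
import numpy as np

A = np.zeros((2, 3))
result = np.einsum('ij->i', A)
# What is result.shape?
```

(2,)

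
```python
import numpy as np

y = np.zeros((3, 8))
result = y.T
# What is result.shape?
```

(8, 3)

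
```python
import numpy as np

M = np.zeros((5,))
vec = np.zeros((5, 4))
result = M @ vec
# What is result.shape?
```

(4,)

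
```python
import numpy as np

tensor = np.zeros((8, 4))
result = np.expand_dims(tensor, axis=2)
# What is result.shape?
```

(8, 4, 1)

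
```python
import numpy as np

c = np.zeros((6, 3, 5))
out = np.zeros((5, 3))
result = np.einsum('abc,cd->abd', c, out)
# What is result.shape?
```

(6, 3, 3)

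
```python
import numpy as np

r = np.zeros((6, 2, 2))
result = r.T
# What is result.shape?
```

(2, 2, 6)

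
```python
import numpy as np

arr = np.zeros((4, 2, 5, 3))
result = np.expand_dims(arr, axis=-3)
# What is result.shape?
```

(4, 2, 1, 5, 3)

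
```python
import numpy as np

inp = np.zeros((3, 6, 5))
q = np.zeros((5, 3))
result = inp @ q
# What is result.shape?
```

(3, 6, 3)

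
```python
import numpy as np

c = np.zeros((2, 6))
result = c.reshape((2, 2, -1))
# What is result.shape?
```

(2, 2, 3)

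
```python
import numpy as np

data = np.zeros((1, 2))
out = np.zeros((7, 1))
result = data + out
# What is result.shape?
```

(7, 2)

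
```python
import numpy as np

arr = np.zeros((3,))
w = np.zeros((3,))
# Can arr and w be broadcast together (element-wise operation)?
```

Yes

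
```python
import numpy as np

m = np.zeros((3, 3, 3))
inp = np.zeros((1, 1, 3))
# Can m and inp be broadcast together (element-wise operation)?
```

Yes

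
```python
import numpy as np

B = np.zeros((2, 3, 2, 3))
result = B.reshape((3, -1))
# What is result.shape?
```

(3, 12)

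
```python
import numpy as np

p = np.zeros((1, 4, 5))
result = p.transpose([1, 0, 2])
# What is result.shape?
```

(4, 1, 5)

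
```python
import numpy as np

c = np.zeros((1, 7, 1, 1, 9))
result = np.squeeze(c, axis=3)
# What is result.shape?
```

(1, 7, 1, 9)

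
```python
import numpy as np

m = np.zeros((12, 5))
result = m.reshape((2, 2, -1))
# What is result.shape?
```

(2, 2, 15)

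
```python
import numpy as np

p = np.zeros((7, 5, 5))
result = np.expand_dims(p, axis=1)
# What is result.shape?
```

(7, 1, 5, 5)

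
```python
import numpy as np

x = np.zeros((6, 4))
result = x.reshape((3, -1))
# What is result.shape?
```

(3, 8)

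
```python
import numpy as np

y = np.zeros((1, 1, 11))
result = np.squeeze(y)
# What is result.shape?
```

(11,)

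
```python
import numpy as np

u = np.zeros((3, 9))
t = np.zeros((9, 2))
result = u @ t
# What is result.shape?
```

(3, 2)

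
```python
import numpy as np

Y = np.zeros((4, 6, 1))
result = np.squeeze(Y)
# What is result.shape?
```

(4, 6)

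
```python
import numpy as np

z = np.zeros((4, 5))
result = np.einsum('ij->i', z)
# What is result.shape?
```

(4,)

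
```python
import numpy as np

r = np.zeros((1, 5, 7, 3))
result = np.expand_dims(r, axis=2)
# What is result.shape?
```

(1, 5, 1, 7, 3)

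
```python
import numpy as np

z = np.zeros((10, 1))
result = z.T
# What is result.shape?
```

(1, 10)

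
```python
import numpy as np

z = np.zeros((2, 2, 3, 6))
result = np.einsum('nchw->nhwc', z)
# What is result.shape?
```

(2, 3, 6, 2)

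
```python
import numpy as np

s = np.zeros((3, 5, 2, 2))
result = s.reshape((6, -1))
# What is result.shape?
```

(6, 10)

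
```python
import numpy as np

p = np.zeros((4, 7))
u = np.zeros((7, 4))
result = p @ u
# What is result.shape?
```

(4, 4)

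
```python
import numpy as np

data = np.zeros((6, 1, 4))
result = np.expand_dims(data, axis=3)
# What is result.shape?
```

(6, 1, 4, 1)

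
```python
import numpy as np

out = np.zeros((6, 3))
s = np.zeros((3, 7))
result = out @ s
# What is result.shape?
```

(6, 7)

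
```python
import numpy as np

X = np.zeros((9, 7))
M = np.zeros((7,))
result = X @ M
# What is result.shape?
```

(9,)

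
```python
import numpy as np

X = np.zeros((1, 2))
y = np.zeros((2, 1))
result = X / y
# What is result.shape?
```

(2, 2)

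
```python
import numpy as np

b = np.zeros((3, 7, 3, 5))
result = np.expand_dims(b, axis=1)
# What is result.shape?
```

(3, 1, 7, 3, 5)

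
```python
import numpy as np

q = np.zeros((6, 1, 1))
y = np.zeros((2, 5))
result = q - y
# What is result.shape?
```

(6, 2, 5)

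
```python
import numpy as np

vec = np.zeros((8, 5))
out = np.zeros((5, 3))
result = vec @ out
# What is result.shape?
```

(8, 3)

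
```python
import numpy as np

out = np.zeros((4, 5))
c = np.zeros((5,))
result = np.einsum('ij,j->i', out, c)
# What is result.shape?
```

(4,)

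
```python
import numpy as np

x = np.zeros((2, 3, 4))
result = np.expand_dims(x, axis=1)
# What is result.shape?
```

(2, 1, 3, 4)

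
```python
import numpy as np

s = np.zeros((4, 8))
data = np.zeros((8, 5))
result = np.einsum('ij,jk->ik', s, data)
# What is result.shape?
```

(4, 5)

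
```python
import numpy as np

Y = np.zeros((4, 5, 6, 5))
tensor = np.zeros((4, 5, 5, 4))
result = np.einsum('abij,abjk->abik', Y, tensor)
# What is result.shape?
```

(4, 5, 6, 4)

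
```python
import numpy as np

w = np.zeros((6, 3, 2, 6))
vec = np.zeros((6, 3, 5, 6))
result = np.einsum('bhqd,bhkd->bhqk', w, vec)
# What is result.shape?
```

(6, 3, 2, 5)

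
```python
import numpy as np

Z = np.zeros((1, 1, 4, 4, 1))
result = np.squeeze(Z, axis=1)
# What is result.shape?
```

(1, 4, 4, 1)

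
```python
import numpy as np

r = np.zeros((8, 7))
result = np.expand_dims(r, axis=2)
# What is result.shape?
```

(8, 7, 1)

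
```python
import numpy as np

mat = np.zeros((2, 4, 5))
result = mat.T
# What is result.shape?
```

(5, 4, 2)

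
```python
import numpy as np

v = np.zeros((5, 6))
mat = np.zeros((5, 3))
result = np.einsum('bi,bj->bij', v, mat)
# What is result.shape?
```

(5, 6, 3)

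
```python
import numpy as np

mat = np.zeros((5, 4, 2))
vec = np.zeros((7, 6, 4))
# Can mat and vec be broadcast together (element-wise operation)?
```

No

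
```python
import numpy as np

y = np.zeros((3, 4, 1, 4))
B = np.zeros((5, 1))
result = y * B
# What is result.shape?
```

(3, 4, 5, 4)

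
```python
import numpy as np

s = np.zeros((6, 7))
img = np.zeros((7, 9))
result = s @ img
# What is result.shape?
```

(6, 9)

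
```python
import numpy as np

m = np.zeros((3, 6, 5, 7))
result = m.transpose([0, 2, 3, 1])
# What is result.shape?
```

(3, 5, 7, 6)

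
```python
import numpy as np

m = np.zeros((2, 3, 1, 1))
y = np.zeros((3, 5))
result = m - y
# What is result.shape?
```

(2, 3, 3, 5)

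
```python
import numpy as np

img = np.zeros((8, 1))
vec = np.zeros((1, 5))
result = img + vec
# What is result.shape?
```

(8, 5)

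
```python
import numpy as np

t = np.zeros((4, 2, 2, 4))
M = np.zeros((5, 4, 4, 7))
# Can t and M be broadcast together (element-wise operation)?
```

No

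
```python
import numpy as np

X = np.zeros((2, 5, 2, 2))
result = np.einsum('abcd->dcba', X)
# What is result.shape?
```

(2, 2, 5, 2)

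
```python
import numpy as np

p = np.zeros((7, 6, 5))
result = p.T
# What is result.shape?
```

(5, 6, 7)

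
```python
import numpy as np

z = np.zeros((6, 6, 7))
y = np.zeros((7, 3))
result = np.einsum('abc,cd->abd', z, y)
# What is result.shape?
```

(6, 6, 3)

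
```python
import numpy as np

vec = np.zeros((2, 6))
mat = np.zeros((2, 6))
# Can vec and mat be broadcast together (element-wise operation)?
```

Yes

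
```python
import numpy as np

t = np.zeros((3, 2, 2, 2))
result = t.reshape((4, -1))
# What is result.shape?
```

(4, 6)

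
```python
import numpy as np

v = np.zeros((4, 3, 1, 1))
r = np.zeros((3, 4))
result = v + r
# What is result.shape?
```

(4, 3, 3, 4)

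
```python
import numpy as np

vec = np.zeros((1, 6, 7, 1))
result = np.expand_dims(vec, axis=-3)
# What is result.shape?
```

(1, 6, 1, 7, 1)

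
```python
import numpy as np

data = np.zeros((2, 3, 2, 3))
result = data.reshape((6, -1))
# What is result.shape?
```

(6, 6)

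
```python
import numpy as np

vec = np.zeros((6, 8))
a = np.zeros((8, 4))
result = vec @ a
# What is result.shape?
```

(6, 4)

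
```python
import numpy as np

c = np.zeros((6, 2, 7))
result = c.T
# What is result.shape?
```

(7, 2, 6)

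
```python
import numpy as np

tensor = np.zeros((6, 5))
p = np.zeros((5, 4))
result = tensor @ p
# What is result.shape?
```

(6, 4)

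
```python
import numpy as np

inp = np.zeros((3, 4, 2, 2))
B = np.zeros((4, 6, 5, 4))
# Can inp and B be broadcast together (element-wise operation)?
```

No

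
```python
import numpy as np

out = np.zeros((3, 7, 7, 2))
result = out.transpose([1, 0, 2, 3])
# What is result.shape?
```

(7, 3, 7, 2)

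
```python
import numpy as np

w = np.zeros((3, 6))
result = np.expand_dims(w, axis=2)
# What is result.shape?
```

(3, 6, 1)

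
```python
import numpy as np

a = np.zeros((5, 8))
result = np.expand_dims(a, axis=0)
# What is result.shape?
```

(1, 5, 8)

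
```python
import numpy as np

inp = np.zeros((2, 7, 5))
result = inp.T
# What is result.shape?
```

(5, 7, 2)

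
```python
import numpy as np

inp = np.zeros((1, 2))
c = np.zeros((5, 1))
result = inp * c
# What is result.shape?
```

(5, 2)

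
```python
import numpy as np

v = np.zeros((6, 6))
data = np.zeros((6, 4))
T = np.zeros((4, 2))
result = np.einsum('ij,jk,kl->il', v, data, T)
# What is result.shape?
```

(6, 2)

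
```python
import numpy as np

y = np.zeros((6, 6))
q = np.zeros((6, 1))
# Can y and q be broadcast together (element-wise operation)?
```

Yes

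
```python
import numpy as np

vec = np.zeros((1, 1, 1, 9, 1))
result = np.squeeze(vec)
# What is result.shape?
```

(9,)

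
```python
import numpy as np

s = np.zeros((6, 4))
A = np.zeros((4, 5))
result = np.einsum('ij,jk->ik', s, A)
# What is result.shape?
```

(6, 5)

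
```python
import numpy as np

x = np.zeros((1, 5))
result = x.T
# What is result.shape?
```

(5, 1)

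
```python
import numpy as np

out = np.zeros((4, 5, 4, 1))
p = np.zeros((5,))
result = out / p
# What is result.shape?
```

(4, 5, 4, 5)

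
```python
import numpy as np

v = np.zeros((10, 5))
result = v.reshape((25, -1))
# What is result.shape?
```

(25, 2)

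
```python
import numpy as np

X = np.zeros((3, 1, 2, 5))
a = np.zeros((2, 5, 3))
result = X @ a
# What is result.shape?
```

(3, 2, 2, 3)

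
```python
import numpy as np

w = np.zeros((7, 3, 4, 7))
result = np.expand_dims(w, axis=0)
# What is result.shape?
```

(1, 7, 3, 4, 7)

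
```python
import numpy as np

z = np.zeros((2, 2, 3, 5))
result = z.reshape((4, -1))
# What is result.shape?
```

(4, 15)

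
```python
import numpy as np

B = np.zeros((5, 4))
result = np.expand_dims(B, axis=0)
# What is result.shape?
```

(1, 5, 4)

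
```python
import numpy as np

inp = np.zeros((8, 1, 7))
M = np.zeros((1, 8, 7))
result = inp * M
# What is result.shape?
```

(8, 8, 7)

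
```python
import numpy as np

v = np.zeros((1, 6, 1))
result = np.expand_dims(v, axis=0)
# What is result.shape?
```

(1, 1, 6, 1)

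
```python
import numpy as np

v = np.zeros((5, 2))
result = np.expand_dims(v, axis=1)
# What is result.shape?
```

(5, 1, 2)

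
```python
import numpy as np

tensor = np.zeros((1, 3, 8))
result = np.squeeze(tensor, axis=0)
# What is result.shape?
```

(3, 8)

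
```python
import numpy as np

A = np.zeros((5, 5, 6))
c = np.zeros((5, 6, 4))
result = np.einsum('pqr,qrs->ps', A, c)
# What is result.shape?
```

(5, 4)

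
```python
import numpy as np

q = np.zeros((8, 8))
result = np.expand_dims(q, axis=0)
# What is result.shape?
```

(1, 8, 8)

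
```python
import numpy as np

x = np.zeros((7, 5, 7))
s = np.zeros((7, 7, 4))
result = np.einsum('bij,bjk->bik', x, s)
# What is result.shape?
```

(7, 5, 4)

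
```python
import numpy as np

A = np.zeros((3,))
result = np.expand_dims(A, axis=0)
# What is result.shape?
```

(1, 3)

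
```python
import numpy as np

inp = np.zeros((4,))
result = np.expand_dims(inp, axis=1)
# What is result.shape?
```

(4, 1)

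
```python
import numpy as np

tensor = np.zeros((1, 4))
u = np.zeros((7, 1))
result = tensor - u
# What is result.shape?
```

(7, 4)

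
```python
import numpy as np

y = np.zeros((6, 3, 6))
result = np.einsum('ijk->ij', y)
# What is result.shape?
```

(6, 3)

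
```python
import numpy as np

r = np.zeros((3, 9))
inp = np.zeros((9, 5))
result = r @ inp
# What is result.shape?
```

(3, 5)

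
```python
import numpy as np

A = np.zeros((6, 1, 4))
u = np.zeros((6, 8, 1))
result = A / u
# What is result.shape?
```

(6, 8, 4)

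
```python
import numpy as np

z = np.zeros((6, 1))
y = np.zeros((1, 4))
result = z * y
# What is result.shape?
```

(6, 4)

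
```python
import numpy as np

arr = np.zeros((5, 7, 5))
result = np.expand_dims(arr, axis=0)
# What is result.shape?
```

(1, 5, 7, 5)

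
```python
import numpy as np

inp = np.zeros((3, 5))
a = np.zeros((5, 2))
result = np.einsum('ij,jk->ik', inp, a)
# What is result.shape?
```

(3, 2)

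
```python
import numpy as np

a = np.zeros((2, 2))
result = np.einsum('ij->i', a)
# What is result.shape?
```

(2,)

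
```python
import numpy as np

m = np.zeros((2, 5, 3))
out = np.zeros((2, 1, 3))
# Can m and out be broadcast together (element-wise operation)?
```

Yes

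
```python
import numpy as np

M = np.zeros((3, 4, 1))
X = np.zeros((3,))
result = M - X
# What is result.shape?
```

(3, 4, 3)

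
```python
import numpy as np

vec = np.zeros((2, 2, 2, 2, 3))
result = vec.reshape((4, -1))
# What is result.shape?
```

(4, 12)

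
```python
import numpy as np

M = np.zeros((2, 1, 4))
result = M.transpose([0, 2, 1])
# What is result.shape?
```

(2, 4, 1)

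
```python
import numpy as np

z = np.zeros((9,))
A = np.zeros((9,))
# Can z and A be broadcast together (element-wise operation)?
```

Yes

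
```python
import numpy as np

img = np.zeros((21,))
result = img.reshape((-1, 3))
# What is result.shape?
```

(7, 3)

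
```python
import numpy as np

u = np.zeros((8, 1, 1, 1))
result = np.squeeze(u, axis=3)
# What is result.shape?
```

(8, 1, 1)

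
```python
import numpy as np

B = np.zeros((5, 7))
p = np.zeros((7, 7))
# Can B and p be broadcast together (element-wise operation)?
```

No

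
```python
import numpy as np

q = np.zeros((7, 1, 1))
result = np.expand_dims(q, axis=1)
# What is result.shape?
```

(7, 1, 1, 1)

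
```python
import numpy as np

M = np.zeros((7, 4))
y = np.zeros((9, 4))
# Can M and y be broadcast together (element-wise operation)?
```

No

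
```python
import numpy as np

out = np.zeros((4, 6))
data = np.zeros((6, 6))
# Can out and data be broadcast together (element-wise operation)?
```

No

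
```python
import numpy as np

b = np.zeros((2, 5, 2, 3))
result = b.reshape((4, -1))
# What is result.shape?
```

(4, 15)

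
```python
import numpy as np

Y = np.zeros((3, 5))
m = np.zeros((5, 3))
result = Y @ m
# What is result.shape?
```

(3, 3)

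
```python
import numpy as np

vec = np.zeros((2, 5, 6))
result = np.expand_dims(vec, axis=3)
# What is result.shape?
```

(2, 5, 6, 1)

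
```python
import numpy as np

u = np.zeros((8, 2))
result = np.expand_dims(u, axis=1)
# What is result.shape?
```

(8, 1, 2)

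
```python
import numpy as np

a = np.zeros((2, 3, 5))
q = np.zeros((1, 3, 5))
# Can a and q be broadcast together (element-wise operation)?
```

Yes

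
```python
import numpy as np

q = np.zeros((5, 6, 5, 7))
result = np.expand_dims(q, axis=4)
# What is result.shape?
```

(5, 6, 5, 7, 1)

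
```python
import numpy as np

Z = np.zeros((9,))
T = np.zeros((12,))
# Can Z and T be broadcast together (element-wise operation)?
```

No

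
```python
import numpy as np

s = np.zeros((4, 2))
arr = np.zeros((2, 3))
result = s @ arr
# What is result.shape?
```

(4, 3)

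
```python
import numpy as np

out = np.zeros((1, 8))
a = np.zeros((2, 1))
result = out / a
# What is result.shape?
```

(2, 8)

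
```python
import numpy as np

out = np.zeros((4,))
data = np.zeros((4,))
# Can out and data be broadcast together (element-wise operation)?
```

Yes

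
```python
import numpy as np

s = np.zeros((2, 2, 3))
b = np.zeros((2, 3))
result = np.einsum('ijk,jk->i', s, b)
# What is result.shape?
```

(2,)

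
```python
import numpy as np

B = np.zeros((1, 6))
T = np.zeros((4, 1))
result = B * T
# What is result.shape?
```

(4, 6)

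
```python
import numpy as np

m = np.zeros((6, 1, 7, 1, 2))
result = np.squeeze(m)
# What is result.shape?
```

(6, 7, 2)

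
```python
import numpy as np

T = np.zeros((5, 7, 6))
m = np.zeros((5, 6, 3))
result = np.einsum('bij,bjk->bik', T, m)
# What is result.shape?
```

(5, 7, 3)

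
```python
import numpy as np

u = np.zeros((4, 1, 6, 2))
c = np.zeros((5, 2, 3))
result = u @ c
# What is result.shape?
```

(4, 5, 6, 3)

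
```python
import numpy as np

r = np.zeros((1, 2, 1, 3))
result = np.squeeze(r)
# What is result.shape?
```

(2, 3)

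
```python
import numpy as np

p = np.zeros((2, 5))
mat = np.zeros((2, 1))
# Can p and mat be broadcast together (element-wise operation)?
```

Yes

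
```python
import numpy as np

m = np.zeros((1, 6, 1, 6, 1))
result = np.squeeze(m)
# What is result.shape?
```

(6, 6)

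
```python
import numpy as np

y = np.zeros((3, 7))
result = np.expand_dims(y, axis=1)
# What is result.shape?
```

(3, 1, 7)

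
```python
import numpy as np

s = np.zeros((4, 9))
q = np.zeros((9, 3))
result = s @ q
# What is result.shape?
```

(4, 3)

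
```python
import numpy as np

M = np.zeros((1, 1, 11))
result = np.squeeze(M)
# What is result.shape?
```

(11,)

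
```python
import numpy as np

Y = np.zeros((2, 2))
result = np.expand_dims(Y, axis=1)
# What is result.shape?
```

(2, 1, 2)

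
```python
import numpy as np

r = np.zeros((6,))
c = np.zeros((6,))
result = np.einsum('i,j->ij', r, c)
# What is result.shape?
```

(6, 6)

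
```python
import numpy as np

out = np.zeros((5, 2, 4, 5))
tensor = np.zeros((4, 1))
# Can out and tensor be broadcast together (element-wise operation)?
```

Yes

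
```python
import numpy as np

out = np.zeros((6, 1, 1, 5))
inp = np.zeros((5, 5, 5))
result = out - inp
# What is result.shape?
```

(6, 5, 5, 5)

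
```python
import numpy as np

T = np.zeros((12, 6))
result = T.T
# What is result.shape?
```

(6, 12)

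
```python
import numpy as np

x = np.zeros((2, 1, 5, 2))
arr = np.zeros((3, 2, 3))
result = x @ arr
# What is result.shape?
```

(2, 3, 5, 3)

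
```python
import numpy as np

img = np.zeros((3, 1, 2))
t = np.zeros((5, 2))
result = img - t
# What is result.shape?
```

(3, 5, 2)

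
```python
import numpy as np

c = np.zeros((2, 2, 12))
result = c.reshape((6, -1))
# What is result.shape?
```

(6, 8)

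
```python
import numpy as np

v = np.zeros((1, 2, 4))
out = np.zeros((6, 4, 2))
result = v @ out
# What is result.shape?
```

(6, 2, 2)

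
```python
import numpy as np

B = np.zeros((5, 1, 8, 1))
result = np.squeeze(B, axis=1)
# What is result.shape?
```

(5, 8, 1)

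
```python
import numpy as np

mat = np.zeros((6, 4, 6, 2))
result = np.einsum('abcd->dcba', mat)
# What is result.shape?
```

(2, 6, 4, 6)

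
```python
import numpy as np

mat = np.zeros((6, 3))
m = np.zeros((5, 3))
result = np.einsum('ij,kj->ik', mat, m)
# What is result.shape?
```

(6, 5)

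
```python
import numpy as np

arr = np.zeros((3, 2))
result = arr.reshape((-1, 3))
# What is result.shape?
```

(2, 3)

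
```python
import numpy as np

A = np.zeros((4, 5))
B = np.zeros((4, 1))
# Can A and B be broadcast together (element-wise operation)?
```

Yes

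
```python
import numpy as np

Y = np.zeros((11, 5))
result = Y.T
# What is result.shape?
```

(5, 11)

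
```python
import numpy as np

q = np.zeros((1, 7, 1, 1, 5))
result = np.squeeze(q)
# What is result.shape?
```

(7, 5)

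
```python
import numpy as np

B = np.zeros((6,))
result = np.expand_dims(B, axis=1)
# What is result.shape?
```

(6, 1)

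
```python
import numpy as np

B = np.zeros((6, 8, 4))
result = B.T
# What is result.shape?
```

(4, 8, 6)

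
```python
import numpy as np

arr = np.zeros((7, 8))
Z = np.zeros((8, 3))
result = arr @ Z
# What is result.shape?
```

(7, 3)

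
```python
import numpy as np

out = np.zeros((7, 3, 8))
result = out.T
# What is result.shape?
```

(8, 3, 7)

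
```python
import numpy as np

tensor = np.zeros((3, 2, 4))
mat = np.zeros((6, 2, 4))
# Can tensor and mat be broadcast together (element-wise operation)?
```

No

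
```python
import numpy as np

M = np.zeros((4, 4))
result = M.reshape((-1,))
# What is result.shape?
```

(16,)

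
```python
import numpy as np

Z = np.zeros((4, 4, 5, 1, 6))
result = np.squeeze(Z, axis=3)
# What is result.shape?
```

(4, 4, 5, 6)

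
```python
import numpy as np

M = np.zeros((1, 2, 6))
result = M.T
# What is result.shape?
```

(6, 2, 1)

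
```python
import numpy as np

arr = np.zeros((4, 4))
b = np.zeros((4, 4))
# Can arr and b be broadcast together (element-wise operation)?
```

Yes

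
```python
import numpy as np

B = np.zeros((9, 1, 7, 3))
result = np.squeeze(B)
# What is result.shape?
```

(9, 7, 3)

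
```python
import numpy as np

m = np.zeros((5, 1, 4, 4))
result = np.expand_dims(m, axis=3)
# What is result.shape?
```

(5, 1, 4, 1, 4)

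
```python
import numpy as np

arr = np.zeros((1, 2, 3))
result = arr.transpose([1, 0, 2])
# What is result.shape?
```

(2, 1, 3)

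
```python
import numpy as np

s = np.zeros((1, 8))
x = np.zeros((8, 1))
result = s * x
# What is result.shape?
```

(8, 8)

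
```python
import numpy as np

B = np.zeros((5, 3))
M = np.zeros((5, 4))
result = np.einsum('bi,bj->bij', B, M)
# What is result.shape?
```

(5, 3, 4)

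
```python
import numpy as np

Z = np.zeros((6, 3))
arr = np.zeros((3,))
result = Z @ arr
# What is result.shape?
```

(6,)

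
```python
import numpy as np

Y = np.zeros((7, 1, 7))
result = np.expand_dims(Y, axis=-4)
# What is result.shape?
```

(1, 7, 1, 7)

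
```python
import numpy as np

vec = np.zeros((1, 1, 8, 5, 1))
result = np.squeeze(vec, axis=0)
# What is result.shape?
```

(1, 8, 5, 1)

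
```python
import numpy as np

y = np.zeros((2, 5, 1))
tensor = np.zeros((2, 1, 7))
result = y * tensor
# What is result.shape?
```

(2, 5, 7)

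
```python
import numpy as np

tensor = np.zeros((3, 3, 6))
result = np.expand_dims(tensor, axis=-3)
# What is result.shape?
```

(3, 1, 3, 6)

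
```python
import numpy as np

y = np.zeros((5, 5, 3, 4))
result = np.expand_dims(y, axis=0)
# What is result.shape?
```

(1, 5, 5, 3, 4)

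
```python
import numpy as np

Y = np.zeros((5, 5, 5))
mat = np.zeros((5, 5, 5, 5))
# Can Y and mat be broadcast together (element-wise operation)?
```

Yes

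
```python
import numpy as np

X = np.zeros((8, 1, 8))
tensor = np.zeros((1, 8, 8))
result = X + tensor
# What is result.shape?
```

(8, 8, 8)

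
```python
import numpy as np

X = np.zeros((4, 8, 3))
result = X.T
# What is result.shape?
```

(3, 8, 4)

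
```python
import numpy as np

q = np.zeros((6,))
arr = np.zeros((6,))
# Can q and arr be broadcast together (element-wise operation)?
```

Yes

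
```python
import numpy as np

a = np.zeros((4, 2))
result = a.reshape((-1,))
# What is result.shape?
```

(8,)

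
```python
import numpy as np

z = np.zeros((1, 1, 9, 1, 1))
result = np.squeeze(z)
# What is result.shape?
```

(9,)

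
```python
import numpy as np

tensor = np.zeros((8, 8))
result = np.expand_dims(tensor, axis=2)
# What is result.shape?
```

(8, 8, 1)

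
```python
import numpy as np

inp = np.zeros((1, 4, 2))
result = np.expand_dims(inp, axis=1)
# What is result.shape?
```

(1, 1, 4, 2)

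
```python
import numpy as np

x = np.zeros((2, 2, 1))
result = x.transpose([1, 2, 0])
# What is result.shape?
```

(2, 1, 2)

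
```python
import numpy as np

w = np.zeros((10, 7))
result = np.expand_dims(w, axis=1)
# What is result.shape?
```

(10, 1, 7)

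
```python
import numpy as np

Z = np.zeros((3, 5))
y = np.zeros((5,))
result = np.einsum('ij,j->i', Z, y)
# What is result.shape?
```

(3,)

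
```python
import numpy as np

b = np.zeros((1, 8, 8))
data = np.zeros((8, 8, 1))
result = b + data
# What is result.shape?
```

(8, 8, 8)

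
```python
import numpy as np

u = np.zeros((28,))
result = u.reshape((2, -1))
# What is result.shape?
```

(2, 14)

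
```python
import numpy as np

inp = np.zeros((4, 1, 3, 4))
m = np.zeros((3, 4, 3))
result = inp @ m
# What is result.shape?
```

(4, 3, 3, 3)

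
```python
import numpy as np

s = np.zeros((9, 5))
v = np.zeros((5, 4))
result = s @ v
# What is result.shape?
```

(9, 4)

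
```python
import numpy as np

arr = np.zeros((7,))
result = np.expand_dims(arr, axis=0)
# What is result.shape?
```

(1, 7)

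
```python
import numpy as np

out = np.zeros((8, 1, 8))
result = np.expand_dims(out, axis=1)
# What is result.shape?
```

(8, 1, 1, 8)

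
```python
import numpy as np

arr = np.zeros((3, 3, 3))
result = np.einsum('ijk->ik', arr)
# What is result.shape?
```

(3, 3)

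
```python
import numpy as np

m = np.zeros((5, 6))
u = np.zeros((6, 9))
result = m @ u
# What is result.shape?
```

(5, 9)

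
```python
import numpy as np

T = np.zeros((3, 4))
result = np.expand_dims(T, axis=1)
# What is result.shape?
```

(3, 1, 4)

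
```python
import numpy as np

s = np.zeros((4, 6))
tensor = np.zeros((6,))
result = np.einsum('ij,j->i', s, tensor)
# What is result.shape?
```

(4,)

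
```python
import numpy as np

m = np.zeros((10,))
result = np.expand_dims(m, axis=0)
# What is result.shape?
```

(1, 10)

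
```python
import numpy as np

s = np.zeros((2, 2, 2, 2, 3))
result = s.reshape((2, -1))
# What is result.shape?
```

(2, 24)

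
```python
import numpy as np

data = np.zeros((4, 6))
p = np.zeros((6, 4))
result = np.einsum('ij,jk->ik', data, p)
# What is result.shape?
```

(4, 4)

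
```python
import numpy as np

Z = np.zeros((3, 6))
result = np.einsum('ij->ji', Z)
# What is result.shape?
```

(6, 3)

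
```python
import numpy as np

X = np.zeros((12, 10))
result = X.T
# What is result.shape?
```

(10, 12)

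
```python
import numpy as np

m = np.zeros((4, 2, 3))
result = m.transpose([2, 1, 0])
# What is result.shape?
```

(3, 2, 4)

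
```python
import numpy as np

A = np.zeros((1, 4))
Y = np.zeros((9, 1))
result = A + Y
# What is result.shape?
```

(9, 4)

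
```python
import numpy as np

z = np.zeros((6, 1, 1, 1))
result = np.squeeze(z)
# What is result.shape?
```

(6,)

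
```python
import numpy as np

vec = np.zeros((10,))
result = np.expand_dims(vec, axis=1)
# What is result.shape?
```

(10, 1)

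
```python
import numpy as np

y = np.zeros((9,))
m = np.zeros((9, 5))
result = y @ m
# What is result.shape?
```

(5,)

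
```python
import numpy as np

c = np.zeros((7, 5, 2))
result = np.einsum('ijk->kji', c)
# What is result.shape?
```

(2, 5, 7)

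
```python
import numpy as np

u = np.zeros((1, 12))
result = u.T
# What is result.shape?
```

(12, 1)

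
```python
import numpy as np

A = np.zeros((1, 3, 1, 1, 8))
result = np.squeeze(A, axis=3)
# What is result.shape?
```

(1, 3, 1, 8)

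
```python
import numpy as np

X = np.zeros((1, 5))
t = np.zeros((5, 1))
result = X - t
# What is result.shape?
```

(5, 5)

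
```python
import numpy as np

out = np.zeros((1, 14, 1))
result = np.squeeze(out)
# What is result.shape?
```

(14,)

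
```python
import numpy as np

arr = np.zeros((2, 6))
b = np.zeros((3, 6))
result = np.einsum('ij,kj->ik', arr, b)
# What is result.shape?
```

(2, 3)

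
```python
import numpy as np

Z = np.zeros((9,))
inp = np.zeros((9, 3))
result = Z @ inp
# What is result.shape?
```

(3,)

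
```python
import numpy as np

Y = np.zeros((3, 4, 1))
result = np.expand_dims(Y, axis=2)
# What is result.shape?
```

(3, 4, 1, 1)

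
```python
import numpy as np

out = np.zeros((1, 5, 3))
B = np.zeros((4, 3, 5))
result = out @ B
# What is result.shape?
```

(4, 5, 5)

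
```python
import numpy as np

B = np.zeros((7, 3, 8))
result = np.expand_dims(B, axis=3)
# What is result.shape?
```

(7, 3, 8, 1)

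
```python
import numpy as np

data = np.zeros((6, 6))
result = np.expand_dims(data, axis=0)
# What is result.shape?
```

(1, 6, 6)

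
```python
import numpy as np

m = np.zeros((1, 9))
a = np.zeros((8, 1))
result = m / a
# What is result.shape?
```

(8, 9)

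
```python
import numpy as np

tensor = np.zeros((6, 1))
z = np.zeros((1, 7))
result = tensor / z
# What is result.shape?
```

(6, 7)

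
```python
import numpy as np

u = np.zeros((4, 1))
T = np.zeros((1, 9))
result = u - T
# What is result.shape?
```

(4, 9)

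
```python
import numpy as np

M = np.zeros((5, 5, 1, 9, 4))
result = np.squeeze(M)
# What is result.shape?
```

(5, 5, 9, 4)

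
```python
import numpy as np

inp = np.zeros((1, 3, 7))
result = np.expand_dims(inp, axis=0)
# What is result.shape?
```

(1, 1, 3, 7)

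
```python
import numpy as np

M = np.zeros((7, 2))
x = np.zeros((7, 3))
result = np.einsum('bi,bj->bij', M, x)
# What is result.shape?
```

(7, 2, 3)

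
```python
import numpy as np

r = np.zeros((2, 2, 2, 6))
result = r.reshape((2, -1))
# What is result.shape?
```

(2, 24)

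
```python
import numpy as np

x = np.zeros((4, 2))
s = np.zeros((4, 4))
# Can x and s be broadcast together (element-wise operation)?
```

No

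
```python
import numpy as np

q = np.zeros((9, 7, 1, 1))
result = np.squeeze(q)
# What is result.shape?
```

(9, 7)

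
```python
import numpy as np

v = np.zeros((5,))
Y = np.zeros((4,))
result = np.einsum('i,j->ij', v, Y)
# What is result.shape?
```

(5, 4)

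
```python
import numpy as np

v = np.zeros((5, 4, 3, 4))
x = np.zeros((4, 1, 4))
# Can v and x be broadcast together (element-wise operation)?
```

Yes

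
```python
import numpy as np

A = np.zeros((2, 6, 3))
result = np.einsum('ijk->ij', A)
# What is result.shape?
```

(2, 6)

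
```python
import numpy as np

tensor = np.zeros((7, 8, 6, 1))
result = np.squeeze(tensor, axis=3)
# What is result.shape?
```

(7, 8, 6)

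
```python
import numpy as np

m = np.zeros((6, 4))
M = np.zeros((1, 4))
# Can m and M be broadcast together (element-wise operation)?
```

Yes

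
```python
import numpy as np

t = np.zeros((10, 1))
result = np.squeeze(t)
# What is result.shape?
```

(10,)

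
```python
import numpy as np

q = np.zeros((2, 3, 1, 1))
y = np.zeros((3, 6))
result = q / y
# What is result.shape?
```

(2, 3, 3, 6)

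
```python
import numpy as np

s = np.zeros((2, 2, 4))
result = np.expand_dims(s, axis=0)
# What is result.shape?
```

(1, 2, 2, 4)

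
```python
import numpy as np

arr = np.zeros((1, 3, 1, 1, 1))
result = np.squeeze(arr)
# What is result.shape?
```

(3,)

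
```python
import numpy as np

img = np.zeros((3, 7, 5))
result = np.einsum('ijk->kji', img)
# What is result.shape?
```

(5, 7, 3)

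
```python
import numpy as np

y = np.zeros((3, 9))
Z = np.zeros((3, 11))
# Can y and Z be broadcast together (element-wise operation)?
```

No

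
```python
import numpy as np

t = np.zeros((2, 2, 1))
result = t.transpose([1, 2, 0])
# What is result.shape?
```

(2, 1, 2)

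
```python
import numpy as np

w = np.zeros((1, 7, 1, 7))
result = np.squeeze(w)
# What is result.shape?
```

(7, 7)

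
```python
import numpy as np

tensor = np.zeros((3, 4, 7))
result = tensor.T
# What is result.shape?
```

(7, 4, 3)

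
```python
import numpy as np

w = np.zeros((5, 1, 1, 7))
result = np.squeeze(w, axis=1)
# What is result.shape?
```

(5, 1, 7)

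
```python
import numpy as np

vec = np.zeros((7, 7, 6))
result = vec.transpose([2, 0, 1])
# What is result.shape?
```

(6, 7, 7)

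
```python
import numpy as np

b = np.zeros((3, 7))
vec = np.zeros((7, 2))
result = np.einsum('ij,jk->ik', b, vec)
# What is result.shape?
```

(3, 2)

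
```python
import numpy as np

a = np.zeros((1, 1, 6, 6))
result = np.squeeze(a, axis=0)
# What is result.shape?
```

(1, 6, 6)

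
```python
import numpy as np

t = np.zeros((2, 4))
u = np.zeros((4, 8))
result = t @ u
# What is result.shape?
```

(2, 8)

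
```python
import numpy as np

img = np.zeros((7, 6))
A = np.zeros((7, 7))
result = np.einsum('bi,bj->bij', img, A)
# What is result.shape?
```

(7, 6, 7)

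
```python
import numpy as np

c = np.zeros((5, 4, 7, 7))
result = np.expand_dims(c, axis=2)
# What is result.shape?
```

(5, 4, 1, 7, 7)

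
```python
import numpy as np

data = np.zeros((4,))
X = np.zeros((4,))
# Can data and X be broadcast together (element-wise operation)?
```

Yes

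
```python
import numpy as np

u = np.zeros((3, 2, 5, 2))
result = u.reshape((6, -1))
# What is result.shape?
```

(6, 10)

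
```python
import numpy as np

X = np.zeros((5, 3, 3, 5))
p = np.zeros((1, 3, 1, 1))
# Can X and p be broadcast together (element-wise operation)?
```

Yes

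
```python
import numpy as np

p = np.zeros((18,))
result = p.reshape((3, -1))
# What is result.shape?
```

(3, 6)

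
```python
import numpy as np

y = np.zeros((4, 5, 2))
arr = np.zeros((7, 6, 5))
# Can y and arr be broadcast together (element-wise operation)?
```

No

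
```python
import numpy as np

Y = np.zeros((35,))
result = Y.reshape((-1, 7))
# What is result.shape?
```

(5, 7)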